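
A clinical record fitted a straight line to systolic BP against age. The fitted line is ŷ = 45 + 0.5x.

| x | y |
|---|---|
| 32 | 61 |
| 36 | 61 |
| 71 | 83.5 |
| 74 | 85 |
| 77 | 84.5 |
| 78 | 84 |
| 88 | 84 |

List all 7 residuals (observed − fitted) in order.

0, -2, 3, 3, 1, 0, -5

x=32: ŷ = 45 + 0.5·32 = 61; r = 61 − 61 = 0
x=36: ŷ = 45 + 0.5·36 = 63; r = 61 − 63 = -2
x=71: ŷ = 45 + 0.5·71 = 80.5; r = 83.5 − 80.5 = 3
x=74: ŷ = 45 + 0.5·74 = 82; r = 85 − 82 = 3
x=77: ŷ = 45 + 0.5·77 = 83.5; r = 84.5 − 83.5 = 1
x=78: ŷ = 45 + 0.5·78 = 84; r = 84 − 84 = 0
x=88: ŷ = 45 + 0.5·88 = 89; r = 84 − 89 = -5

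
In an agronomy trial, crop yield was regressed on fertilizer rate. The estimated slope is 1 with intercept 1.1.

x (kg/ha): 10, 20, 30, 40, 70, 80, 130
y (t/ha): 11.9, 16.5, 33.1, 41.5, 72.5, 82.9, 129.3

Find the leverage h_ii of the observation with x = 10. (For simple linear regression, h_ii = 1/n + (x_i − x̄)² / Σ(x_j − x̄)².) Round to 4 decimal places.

x̄ = (10 + 20 + 30 + 40 + 70 + 80 + 130)/7 = 54.2857
Σ(x − x̄)² = 1961.22 + 1175.51 + 589.796 + 204.082 + 246.939 + 661.224 + 5732.65 = 10571.4
h = 1/7 + (-44.2857)²/10571.4 = 0.142857 + 0.185521 = 0.3284

h = 0.3284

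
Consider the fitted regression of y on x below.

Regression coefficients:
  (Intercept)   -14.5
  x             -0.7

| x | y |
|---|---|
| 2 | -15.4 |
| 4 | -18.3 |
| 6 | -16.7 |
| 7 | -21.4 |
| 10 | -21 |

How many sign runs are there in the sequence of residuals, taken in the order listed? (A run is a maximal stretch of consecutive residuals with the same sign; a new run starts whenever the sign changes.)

x=2: ŷ = -14.5 − 0.7·2 = -15.9; e = -15.4 − (-15.9) = 0.5
x=4: ŷ = -14.5 − 0.7·4 = -17.3; e = -18.3 − (-17.3) = -1
x=6: ŷ = -14.5 − 0.7·6 = -18.7; e = -16.7 − (-18.7) = 2
x=7: ŷ = -14.5 − 0.7·7 = -19.4; e = -21.4 − (-19.4) = -2
x=10: ŷ = -14.5 − 0.7·10 = -21.5; e = -21 − (-21.5) = 0.5
Signs: + − + − +
Runs: +×1, −×1, +×1, −×1, +×1 → 5

5 runs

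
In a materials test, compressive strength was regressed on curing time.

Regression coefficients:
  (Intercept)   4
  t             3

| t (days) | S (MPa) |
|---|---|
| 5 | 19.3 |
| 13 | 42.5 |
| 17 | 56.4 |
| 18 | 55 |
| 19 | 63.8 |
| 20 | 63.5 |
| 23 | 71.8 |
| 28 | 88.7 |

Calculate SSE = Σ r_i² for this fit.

SSE = 21.32

t=5: Ŝ = 4 + 3·5 = 19; r = 19.3 − 19 = 0.3
t=13: Ŝ = 4 + 3·13 = 43; r = 42.5 − 43 = -0.5
t=17: Ŝ = 4 + 3·17 = 55; r = 56.4 − 55 = 1.4
t=18: Ŝ = 4 + 3·18 = 58; r = 55 − 58 = -3
t=19: Ŝ = 4 + 3·19 = 61; r = 63.8 − 61 = 2.8
t=20: Ŝ = 4 + 3·20 = 64; r = 63.5 − 64 = -0.5
t=23: Ŝ = 4 + 3·23 = 73; r = 71.8 − 73 = -1.2
t=28: Ŝ = 4 + 3·28 = 88; r = 88.7 − 88 = 0.7
SSE = 0.09 + 0.25 + 1.96 + 9 + 7.84 + 0.25 + 1.44 + 0.49 = 21.32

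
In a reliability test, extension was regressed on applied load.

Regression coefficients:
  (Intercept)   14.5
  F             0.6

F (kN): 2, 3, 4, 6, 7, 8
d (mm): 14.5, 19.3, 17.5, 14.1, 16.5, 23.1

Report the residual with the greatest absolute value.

e = -4

F=2: ŷ = 14.5 + 0.6·2 = 15.7; e = 14.5 − 15.7 = -1.2
F=3: ŷ = 14.5 + 0.6·3 = 16.3; e = 19.3 − 16.3 = 3
F=4: ŷ = 14.5 + 0.6·4 = 16.9; e = 17.5 − 16.9 = 0.6
F=6: ŷ = 14.5 + 0.6·6 = 18.1; e = 14.1 − 18.1 = -4
F=7: ŷ = 14.5 + 0.6·7 = 18.7; e = 16.5 − 18.7 = -2.2
F=8: ŷ = 14.5 + 0.6·8 = 19.3; e = 23.1 − 19.3 = 3.8
Largest |e| is 4 at F = 6, residual -4.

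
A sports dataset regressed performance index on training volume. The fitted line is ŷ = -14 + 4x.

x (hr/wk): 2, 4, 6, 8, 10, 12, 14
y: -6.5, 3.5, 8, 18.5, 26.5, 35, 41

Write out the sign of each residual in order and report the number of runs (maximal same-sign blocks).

x=2: ŷ = -14 + 4·2 = -6; e = -6.5 − (-6) = -0.5
x=4: ŷ = -14 + 4·4 = 2; e = 3.5 − 2 = 1.5
x=6: ŷ = -14 + 4·6 = 10; e = 8 − 10 = -2
x=8: ŷ = -14 + 4·8 = 18; e = 18.5 − 18 = 0.5
x=10: ŷ = -14 + 4·10 = 26; e = 26.5 − 26 = 0.5
x=12: ŷ = -14 + 4·12 = 34; e = 35 − 34 = 1
x=14: ŷ = -14 + 4·14 = 42; e = 41 − 42 = -1
Signs: − + − + + + −
Runs: −×1, +×1, −×1, +×3, −×1 → 5

5 runs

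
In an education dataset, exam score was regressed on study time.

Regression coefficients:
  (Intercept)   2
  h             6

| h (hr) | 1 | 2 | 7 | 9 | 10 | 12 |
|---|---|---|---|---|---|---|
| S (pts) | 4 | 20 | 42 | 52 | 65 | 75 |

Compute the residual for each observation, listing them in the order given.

h=1: Ŝ = 2 + 6·1 = 8; r = 4 − 8 = -4
h=2: Ŝ = 2 + 6·2 = 14; r = 20 − 14 = 6
h=7: Ŝ = 2 + 6·7 = 44; r = 42 − 44 = -2
h=9: Ŝ = 2 + 6·9 = 56; r = 52 − 56 = -4
h=10: Ŝ = 2 + 6·10 = 62; r = 65 − 62 = 3
h=12: Ŝ = 2 + 6·12 = 74; r = 75 − 74 = 1

-4, 6, -2, -4, 3, 1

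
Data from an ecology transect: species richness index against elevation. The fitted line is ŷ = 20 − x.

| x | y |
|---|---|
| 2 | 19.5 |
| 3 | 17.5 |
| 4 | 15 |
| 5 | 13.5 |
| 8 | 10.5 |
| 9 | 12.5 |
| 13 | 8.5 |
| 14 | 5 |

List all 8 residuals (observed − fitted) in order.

x=2: ŷ = 20 − 2 = 18; e = 19.5 − 18 = 1.5
x=3: ŷ = 20 − 3 = 17; e = 17.5 − 17 = 0.5
x=4: ŷ = 20 − 4 = 16; e = 15 − 16 = -1
x=5: ŷ = 20 − 5 = 15; e = 13.5 − 15 = -1.5
x=8: ŷ = 20 − 8 = 12; e = 10.5 − 12 = -1.5
x=9: ŷ = 20 − 9 = 11; e = 12.5 − 11 = 1.5
x=13: ŷ = 20 − 13 = 7; e = 8.5 − 7 = 1.5
x=14: ŷ = 20 − 14 = 6; e = 5 − 6 = -1

1.5, 0.5, -1, -1.5, -1.5, 1.5, 1.5, -1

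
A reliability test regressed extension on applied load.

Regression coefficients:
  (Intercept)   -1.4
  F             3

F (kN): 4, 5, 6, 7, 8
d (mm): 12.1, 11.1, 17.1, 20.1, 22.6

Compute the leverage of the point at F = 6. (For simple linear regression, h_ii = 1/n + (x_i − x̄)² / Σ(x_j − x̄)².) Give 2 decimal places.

h = 0.20

F̄ = (4 + 5 + 6 + 7 + 8)/5 = 6
Σ(F − F̄)² = 4 + 1 + 0 + 1 + 4 = 10
h = 1/5 + (0)²/10 = 0.2 + 0 = 0.20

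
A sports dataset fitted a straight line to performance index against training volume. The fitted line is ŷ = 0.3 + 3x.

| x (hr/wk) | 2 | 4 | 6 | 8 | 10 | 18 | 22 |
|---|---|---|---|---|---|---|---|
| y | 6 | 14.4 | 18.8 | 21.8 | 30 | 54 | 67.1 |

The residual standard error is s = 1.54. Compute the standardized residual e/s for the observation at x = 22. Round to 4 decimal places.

0.5195

ŷ = 0.3 + 3·22 = 66.3
e = 67.1 − 66.3 = 0.8
e/s = 0.8 / 1.54 = 0.5195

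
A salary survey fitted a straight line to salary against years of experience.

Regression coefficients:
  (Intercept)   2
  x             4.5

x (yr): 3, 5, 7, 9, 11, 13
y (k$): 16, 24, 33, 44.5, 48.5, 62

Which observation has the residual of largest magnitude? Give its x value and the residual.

x = 11, e = -3

x=3: ŷ = 2 + 4.5·3 = 15.5; e = 16 − 15.5 = 0.5
x=5: ŷ = 2 + 4.5·5 = 24.5; e = 24 − 24.5 = -0.5
x=7: ŷ = 2 + 4.5·7 = 33.5; e = 33 − 33.5 = -0.5
x=9: ŷ = 2 + 4.5·9 = 42.5; e = 44.5 − 42.5 = 2
x=11: ŷ = 2 + 4.5·11 = 51.5; e = 48.5 − 51.5 = -3
x=13: ŷ = 2 + 4.5·13 = 60.5; e = 62 − 60.5 = 1.5
Largest |e| is 3 at x = 11, residual -3.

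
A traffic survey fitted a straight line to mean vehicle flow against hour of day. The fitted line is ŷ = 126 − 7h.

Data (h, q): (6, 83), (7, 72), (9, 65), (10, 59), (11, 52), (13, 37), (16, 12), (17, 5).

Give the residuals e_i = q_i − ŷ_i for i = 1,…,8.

h=6: ŷ = 126 − 7·6 = 84; e = 83 − 84 = -1
h=7: ŷ = 126 − 7·7 = 77; e = 72 − 77 = -5
h=9: ŷ = 126 − 7·9 = 63; e = 65 − 63 = 2
h=10: ŷ = 126 − 7·10 = 56; e = 59 − 56 = 3
h=11: ŷ = 126 − 7·11 = 49; e = 52 − 49 = 3
h=13: ŷ = 126 − 7·13 = 35; e = 37 − 35 = 2
h=16: ŷ = 126 − 7·16 = 14; e = 12 − 14 = -2
h=17: ŷ = 126 − 7·17 = 7; e = 5 − 7 = -2

-1, -5, 2, 3, 3, 2, -2, -2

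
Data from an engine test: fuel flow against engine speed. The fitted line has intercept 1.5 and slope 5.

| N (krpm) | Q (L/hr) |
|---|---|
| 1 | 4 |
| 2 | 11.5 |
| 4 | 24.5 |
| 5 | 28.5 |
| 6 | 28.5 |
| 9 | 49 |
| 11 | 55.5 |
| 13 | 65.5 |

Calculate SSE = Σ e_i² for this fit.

N=1: ŷ = 1.5 + 5·1 = 6.5; e = 4 − 6.5 = -2.5
N=2: ŷ = 1.5 + 5·2 = 11.5; e = 11.5 − 11.5 = 0
N=4: ŷ = 1.5 + 5·4 = 21.5; e = 24.5 − 21.5 = 3
N=5: ŷ = 1.5 + 5·5 = 26.5; e = 28.5 − 26.5 = 2
N=6: ŷ = 1.5 + 5·6 = 31.5; e = 28.5 − 31.5 = -3
N=9: ŷ = 1.5 + 5·9 = 46.5; e = 49 − 46.5 = 2.5
N=11: ŷ = 1.5 + 5·11 = 56.5; e = 55.5 − 56.5 = -1
N=13: ŷ = 1.5 + 5·13 = 66.5; e = 65.5 − 66.5 = -1
SSE = 6.25 + 0 + 9 + 4 + 9 + 6.25 + 1 + 1 = 36.5

SSE = 36.5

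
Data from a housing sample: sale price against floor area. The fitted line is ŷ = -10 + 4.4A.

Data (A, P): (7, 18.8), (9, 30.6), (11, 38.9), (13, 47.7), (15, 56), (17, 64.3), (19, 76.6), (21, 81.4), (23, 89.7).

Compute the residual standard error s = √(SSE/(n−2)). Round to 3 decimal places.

s = 1.604

A=7: ŷ = -10 + 4.4·7 = 20.8; e = 18.8 − 20.8 = -2
A=9: ŷ = -10 + 4.4·9 = 29.6; e = 30.6 − 29.6 = 1
A=11: ŷ = -10 + 4.4·11 = 38.4; e = 38.9 − 38.4 = 0.5
A=13: ŷ = -10 + 4.4·13 = 47.2; e = 47.7 − 47.2 = 0.5
A=15: ŷ = -10 + 4.4·15 = 56; e = 56 − 56 = 0
A=17: ŷ = -10 + 4.4·17 = 64.8; e = 64.3 − 64.8 = -0.5
A=19: ŷ = -10 + 4.4·19 = 73.6; e = 76.6 − 73.6 = 3
A=21: ŷ = -10 + 4.4·21 = 82.4; e = 81.4 − 82.4 = -1
A=23: ŷ = -10 + 4.4·23 = 91.2; e = 89.7 − 91.2 = -1.5
SSE = 4 + 1 + 0.25 + 0.25 + 0 + 0.25 + 9 + 1 + 2.25 = 18
s = √(18/7) = √2.57143 ≈ 1.604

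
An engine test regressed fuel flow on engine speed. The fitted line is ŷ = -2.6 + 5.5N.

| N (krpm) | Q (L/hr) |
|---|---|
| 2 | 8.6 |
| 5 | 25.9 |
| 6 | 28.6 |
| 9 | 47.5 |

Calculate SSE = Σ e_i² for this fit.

N=2: ŷ = -2.6 + 5.5·2 = 8.4; e = 8.6 − 8.4 = 0.2
N=5: ŷ = -2.6 + 5.5·5 = 24.9; e = 25.9 − 24.9 = 1
N=6: ŷ = -2.6 + 5.5·6 = 30.4; e = 28.6 − 30.4 = -1.8
N=9: ŷ = -2.6 + 5.5·9 = 46.9; e = 47.5 − 46.9 = 0.6
SSE = 0.04 + 1 + 3.24 + 0.36 = 4.64

SSE = 4.64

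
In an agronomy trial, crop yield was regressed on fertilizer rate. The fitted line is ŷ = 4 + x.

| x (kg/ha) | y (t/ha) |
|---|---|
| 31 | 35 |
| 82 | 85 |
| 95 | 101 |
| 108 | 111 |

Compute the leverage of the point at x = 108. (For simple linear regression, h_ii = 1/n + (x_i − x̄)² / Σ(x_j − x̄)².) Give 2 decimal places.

h = 0.50

x̄ = (31 + 82 + 95 + 108)/4 = 79
Σ(x − x̄)² = 2304 + 9 + 256 + 841 = 3410
h = 1/4 + (29)²/3410 = 0.25 + 0.246628 = 0.50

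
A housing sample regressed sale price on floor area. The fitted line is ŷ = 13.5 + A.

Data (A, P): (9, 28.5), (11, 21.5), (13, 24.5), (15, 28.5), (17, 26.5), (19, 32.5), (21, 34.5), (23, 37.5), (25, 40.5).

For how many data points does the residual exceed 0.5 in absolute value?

6

A=9: ŷ = 13.5 + 9 = 22.5; r = 28.5 − 22.5 = 6
A=11: ŷ = 13.5 + 11 = 24.5; r = 21.5 − 24.5 = -3
A=13: ŷ = 13.5 + 13 = 26.5; r = 24.5 − 26.5 = -2
A=15: ŷ = 13.5 + 15 = 28.5; r = 28.5 − 28.5 = 0
A=17: ŷ = 13.5 + 17 = 30.5; r = 26.5 − 30.5 = -4
A=19: ŷ = 13.5 + 19 = 32.5; r = 32.5 − 32.5 = 0
A=21: ŷ = 13.5 + 21 = 34.5; r = 34.5 − 34.5 = 0
A=23: ŷ = 13.5 + 23 = 36.5; r = 37.5 − 36.5 = 1
A=25: ŷ = 13.5 + 25 = 38.5; r = 40.5 − 38.5 = 2
|r| > 0.5: A=9 (|r|=6), A=11 (|r|=3), A=13 (|r|=2), A=17 (|r|=4), A=23 (|r|=1), A=25 (|r|=2) → 6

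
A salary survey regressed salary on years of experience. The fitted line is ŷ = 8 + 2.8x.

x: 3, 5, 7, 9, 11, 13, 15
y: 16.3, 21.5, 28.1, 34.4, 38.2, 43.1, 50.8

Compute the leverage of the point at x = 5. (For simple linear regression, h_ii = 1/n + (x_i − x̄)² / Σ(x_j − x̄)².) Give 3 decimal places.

h = 0.286

x̄ = (3 + 5 + 7 + 9 + 11 + 13 + 15)/7 = 9
Σ(x − x̄)² = 36 + 16 + 4 + 0 + 4 + 16 + 36 = 112
h = 1/7 + (-4)²/112 = 0.142857 + 0.142857 = 0.286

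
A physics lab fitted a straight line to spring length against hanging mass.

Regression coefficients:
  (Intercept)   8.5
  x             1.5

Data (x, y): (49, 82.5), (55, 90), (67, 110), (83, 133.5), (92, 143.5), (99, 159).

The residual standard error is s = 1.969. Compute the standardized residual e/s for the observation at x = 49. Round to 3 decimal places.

ŷ = 8.5 + 1.5·49 = 82
e = 82.5 − 82 = 0.5
e/s = 0.5 / 1.969 = 0.254

0.254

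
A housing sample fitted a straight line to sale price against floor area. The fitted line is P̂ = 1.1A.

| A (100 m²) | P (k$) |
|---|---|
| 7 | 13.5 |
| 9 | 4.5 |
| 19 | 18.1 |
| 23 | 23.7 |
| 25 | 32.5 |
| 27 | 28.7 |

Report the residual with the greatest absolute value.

A=7: P̂ = 1.1·7 = 7.7; r = 13.5 − 7.7 = 5.8
A=9: P̂ = 1.1·9 = 9.9; r = 4.5 − 9.9 = -5.4
A=19: P̂ = 1.1·19 = 20.9; r = 18.1 − 20.9 = -2.8
A=23: P̂ = 1.1·23 = 25.3; r = 23.7 − 25.3 = -1.6
A=25: P̂ = 1.1·25 = 27.5; r = 32.5 − 27.5 = 5
A=27: P̂ = 1.1·27 = 29.7; r = 28.7 − 29.7 = -1
Largest |r| is 5.8 at A = 7, residual 5.8.

r = 5.8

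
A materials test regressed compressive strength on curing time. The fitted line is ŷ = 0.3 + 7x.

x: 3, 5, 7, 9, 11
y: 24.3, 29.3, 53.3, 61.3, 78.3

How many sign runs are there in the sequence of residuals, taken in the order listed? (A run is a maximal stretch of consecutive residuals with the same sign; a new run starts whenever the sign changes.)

x=3: ŷ = 0.3 + 7·3 = 21.3; r = 24.3 − 21.3 = 3
x=5: ŷ = 0.3 + 7·5 = 35.3; r = 29.3 − 35.3 = -6
x=7: ŷ = 0.3 + 7·7 = 49.3; r = 53.3 − 49.3 = 4
x=9: ŷ = 0.3 + 7·9 = 63.3; r = 61.3 − 63.3 = -2
x=11: ŷ = 0.3 + 7·11 = 77.3; r = 78.3 − 77.3 = 1
Signs: + − + − +
Runs: +×1, −×1, +×1, −×1, +×1 → 5

5 runs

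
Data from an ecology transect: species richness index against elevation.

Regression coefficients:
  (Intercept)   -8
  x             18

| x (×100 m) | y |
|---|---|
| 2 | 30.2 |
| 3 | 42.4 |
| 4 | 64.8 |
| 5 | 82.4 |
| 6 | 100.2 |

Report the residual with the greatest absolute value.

x=2: ŷ = -8 + 18·2 = 28; r = 30.2 − 28 = 2.2
x=3: ŷ = -8 + 18·3 = 46; r = 42.4 − 46 = -3.6
x=4: ŷ = -8 + 18·4 = 64; r = 64.8 − 64 = 0.8
x=5: ŷ = -8 + 18·5 = 82; r = 82.4 − 82 = 0.4
x=6: ŷ = -8 + 18·6 = 100; r = 100.2 − 100 = 0.2
Largest |r| is 3.6 at x = 3, residual -3.6.

r = -3.6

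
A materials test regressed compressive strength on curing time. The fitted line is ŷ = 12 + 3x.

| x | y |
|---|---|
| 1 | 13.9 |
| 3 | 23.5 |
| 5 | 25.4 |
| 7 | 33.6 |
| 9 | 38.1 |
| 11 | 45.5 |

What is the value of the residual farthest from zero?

r = 2.5

x=1: ŷ = 12 + 3·1 = 15; r = 13.9 − 15 = -1.1
x=3: ŷ = 12 + 3·3 = 21; r = 23.5 − 21 = 2.5
x=5: ŷ = 12 + 3·5 = 27; r = 25.4 − 27 = -1.6
x=7: ŷ = 12 + 3·7 = 33; r = 33.6 − 33 = 0.6
x=9: ŷ = 12 + 3·9 = 39; r = 38.1 − 39 = -0.9
x=11: ŷ = 12 + 3·11 = 45; r = 45.5 − 45 = 0.5
Largest |r| is 2.5 at x = 3, residual 2.5.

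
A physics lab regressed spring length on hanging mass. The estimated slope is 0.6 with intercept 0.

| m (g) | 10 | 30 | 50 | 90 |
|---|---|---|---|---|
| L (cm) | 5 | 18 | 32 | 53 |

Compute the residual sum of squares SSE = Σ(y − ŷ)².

m=10: ŷ = 0.6·10 = 6; e = 5 − 6 = -1
m=30: ŷ = 0.6·30 = 18; e = 18 − 18 = 0
m=50: ŷ = 0.6·50 = 30; e = 32 − 30 = 2
m=90: ŷ = 0.6·90 = 54; e = 53 − 54 = -1
SSE = 1 + 0 + 4 + 1 = 6

SSE = 6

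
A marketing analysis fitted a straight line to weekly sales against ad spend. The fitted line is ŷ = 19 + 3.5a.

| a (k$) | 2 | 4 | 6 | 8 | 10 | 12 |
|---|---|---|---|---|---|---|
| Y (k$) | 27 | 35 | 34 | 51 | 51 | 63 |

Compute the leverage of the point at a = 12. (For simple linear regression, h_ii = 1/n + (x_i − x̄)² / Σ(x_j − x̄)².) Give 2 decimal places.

h = 0.52

ā = (2 + 4 + 6 + 8 + 10 + 12)/6 = 7
Σ(a − ā)² = 25 + 9 + 1 + 1 + 9 + 25 = 70
h = 1/6 + (5)²/70 = 0.166667 + 0.357143 = 0.52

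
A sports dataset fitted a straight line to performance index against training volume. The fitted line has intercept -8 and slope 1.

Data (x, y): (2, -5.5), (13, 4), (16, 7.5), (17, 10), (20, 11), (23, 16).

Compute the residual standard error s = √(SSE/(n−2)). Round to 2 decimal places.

x=2: ŷ = -8 + 2 = -6; e = -5.5 − (-6) = 0.5
x=13: ŷ = -8 + 13 = 5; e = 4 − 5 = -1
x=16: ŷ = -8 + 16 = 8; e = 7.5 − 8 = -0.5
x=17: ŷ = -8 + 17 = 9; e = 10 − 9 = 1
x=20: ŷ = -8 + 20 = 12; e = 11 − 12 = -1
x=23: ŷ = -8 + 23 = 15; e = 16 − 15 = 1
SSE = 0.25 + 1 + 0.25 + 1 + 1 + 1 = 4.5
s = √(4.5/4) = √1.125 ≈ 1.06

s = 1.06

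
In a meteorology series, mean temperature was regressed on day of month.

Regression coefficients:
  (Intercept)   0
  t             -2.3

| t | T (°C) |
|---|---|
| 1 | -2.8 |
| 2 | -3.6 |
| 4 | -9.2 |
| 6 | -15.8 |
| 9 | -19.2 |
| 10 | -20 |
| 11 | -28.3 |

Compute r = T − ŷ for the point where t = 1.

r = -0.5

ŷ = −2.3·1 = -2.3
r = -2.8 − (-2.3) = -0.5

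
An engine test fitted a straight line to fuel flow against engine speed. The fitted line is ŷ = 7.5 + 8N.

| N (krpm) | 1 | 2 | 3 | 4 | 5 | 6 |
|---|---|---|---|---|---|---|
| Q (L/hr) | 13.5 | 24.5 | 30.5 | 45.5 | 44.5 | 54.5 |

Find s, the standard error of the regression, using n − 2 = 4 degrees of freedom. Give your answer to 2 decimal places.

N=1: ŷ = 7.5 + 8·1 = 15.5; r = 13.5 − 15.5 = -2
N=2: ŷ = 7.5 + 8·2 = 23.5; r = 24.5 − 23.5 = 1
N=3: ŷ = 7.5 + 8·3 = 31.5; r = 30.5 − 31.5 = -1
N=4: ŷ = 7.5 + 8·4 = 39.5; r = 45.5 − 39.5 = 6
N=5: ŷ = 7.5 + 8·5 = 47.5; r = 44.5 − 47.5 = -3
N=6: ŷ = 7.5 + 8·6 = 55.5; r = 54.5 − 55.5 = -1
SSE = 4 + 1 + 1 + 36 + 9 + 1 = 52
s = √(52/4) = √13 ≈ 3.61

s = 3.61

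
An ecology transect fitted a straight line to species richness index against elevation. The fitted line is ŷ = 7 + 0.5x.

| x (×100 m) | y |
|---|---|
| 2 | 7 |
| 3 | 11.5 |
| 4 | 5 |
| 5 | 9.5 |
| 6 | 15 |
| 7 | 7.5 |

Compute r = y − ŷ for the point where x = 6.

ŷ = 7 + 0.5·6 = 10
r = 15 − 10 = 5

r = 5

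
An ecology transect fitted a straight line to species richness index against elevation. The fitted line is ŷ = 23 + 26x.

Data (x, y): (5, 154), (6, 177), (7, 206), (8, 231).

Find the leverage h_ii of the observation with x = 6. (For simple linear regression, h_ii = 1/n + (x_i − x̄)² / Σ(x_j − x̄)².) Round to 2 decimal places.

x̄ = (5 + 6 + 7 + 8)/4 = 6.5
Σ(x − x̄)² = 2.25 + 0.25 + 0.25 + 2.25 = 5
h = 1/4 + (-0.5)²/5 = 0.25 + 0.05 = 0.30

h = 0.30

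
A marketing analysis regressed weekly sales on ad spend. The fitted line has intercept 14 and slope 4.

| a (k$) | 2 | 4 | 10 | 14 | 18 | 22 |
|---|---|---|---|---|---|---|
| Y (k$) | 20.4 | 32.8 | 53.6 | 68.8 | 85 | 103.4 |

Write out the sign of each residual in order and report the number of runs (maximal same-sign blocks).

a=2: Ŷ = 14 + 4·2 = 22; r = 20.4 − 22 = -1.6
a=4: Ŷ = 14 + 4·4 = 30; r = 32.8 − 30 = 2.8
a=10: Ŷ = 14 + 4·10 = 54; r = 53.6 − 54 = -0.4
a=14: Ŷ = 14 + 4·14 = 70; r = 68.8 − 70 = -1.2
a=18: Ŷ = 14 + 4·18 = 86; r = 85 − 86 = -1
a=22: Ŷ = 14 + 4·22 = 102; r = 103.4 − 102 = 1.4
Signs: − + − − − +
Runs: −×1, +×1, −×3, +×1 → 4

4 runs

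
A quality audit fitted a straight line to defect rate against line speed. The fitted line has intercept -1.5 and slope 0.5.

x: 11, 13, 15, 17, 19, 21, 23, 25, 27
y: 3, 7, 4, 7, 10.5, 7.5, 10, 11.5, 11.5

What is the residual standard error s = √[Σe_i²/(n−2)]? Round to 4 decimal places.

s = 1.6036

x=11: ŷ = -1.5 + 0.5·11 = 4; e = 3 − 4 = -1
x=13: ŷ = -1.5 + 0.5·13 = 5; e = 7 − 5 = 2
x=15: ŷ = -1.5 + 0.5·15 = 6; e = 4 − 6 = -2
x=17: ŷ = -1.5 + 0.5·17 = 7; e = 7 − 7 = 0
x=19: ŷ = -1.5 + 0.5·19 = 8; e = 10.5 − 8 = 2.5
x=21: ŷ = -1.5 + 0.5·21 = 9; e = 7.5 − 9 = -1.5
x=23: ŷ = -1.5 + 0.5·23 = 10; e = 10 − 10 = 0
x=25: ŷ = -1.5 + 0.5·25 = 11; e = 11.5 − 11 = 0.5
x=27: ŷ = -1.5 + 0.5·27 = 12; e = 11.5 − 12 = -0.5
SSE = 1 + 4 + 4 + 0 + 6.25 + 2.25 + 0 + 0.25 + 0.25 = 18
s = √(18/7) = √2.57143 ≈ 1.6036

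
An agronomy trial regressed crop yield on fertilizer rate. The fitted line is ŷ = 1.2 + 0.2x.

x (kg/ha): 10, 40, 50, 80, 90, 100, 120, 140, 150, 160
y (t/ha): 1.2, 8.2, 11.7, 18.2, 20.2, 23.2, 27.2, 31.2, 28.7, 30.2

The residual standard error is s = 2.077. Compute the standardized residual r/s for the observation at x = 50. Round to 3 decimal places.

0.241

ŷ = 1.2 + 0.2·50 = 11.2
r = 11.7 − 11.2 = 0.5
r/s = 0.5 / 2.077 = 0.241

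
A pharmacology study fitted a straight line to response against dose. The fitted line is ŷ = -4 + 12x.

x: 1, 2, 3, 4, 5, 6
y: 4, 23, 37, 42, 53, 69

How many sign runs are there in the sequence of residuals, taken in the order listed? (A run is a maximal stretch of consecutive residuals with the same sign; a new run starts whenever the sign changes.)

4 runs

x=1: ŷ = -4 + 12·1 = 8; r = 4 − 8 = -4
x=2: ŷ = -4 + 12·2 = 20; r = 23 − 20 = 3
x=3: ŷ = -4 + 12·3 = 32; r = 37 − 32 = 5
x=4: ŷ = -4 + 12·4 = 44; r = 42 − 44 = -2
x=5: ŷ = -4 + 12·5 = 56; r = 53 − 56 = -3
x=6: ŷ = -4 + 12·6 = 68; r = 69 − 68 = 1
Signs: − + + − − +
Runs: −×1, +×2, −×2, +×1 → 4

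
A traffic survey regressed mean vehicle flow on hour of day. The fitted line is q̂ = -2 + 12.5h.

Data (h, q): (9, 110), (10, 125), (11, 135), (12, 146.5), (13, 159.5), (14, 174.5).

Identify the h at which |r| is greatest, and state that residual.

h=9: q̂ = -2 + 12.5·9 = 110.5; r = 110 − 110.5 = -0.5
h=10: q̂ = -2 + 12.5·10 = 123; r = 125 − 123 = 2
h=11: q̂ = -2 + 12.5·11 = 135.5; r = 135 − 135.5 = -0.5
h=12: q̂ = -2 + 12.5·12 = 148; r = 146.5 − 148 = -1.5
h=13: q̂ = -2 + 12.5·13 = 160.5; r = 159.5 − 160.5 = -1
h=14: q̂ = -2 + 12.5·14 = 173; r = 174.5 − 173 = 1.5
Largest |r| is 2 at h = 10, residual 2.

h = 10, r = 2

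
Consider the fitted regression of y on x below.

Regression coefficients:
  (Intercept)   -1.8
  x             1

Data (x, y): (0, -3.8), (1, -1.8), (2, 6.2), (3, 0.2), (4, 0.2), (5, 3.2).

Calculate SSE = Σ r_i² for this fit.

SSE = 46

x=0: ŷ = -1.8 + 0 = -1.8; r = -3.8 − (-1.8) = -2
x=1: ŷ = -1.8 + 1 = -0.8; r = -1.8 − (-0.8) = -1
x=2: ŷ = -1.8 + 2 = 0.2; r = 6.2 − 0.2 = 6
x=3: ŷ = -1.8 + 3 = 1.2; r = 0.2 − 1.2 = -1
x=4: ŷ = -1.8 + 4 = 2.2; r = 0.2 − 2.2 = -2
x=5: ŷ = -1.8 + 5 = 3.2; r = 3.2 − 3.2 = 0
SSE = 4 + 1 + 36 + 1 + 4 + 0 = 46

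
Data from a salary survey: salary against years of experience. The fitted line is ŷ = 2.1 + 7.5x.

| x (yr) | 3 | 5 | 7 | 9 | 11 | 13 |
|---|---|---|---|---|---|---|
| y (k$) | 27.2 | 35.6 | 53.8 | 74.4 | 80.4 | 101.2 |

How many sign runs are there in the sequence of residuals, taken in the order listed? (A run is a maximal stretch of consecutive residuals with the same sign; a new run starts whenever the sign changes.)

5 runs

x=3: ŷ = 2.1 + 7.5·3 = 24.6; e = 27.2 − 24.6 = 2.6
x=5: ŷ = 2.1 + 7.5·5 = 39.6; e = 35.6 − 39.6 = -4
x=7: ŷ = 2.1 + 7.5·7 = 54.6; e = 53.8 − 54.6 = -0.8
x=9: ŷ = 2.1 + 7.5·9 = 69.6; e = 74.4 − 69.6 = 4.8
x=11: ŷ = 2.1 + 7.5·11 = 84.6; e = 80.4 − 84.6 = -4.2
x=13: ŷ = 2.1 + 7.5·13 = 99.6; e = 101.2 − 99.6 = 1.6
Signs: + − − + − +
Runs: +×1, −×2, +×1, −×1, +×1 → 5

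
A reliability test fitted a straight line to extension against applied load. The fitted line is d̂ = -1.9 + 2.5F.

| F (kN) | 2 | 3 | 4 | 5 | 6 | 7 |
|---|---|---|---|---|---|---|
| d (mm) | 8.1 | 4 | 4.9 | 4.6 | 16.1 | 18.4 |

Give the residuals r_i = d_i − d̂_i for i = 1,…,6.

5, -1.6, -3.2, -6, 3, 2.8

F=2: d̂ = -1.9 + 2.5·2 = 3.1; r = 8.1 − 3.1 = 5
F=3: d̂ = -1.9 + 2.5·3 = 5.6; r = 4 − 5.6 = -1.6
F=4: d̂ = -1.9 + 2.5·4 = 8.1; r = 4.9 − 8.1 = -3.2
F=5: d̂ = -1.9 + 2.5·5 = 10.6; r = 4.6 − 10.6 = -6
F=6: d̂ = -1.9 + 2.5·6 = 13.1; r = 16.1 − 13.1 = 3
F=7: d̂ = -1.9 + 2.5·7 = 15.6; r = 18.4 − 15.6 = 2.8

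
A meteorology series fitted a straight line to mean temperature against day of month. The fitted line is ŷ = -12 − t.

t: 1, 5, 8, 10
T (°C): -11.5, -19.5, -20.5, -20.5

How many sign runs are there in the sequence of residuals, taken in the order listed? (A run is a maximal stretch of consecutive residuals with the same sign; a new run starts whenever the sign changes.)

t=1: ŷ = -12 − 1 = -13; r = -11.5 − (-13) = 1.5
t=5: ŷ = -12 − 5 = -17; r = -19.5 − (-17) = -2.5
t=8: ŷ = -12 − 8 = -20; r = -20.5 − (-20) = -0.5
t=10: ŷ = -12 − 10 = -22; r = -20.5 − (-22) = 1.5
Signs: + − − +
Runs: +×1, −×2, +×1 → 3

3 runs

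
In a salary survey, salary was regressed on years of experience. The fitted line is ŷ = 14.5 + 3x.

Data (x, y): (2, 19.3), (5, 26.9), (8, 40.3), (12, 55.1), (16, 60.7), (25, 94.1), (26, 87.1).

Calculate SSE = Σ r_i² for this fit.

x=2: ŷ = 14.5 + 3·2 = 20.5; r = 19.3 − 20.5 = -1.2
x=5: ŷ = 14.5 + 3·5 = 29.5; r = 26.9 − 29.5 = -2.6
x=8: ŷ = 14.5 + 3·8 = 38.5; r = 40.3 − 38.5 = 1.8
x=12: ŷ = 14.5 + 3·12 = 50.5; r = 55.1 − 50.5 = 4.6
x=16: ŷ = 14.5 + 3·16 = 62.5; r = 60.7 − 62.5 = -1.8
x=25: ŷ = 14.5 + 3·25 = 89.5; r = 94.1 − 89.5 = 4.6
x=26: ŷ = 14.5 + 3·26 = 92.5; r = 87.1 − 92.5 = -5.4
SSE = 1.44 + 6.76 + 3.24 + 21.16 + 3.24 + 21.16 + 29.16 = 86.16

SSE = 86.16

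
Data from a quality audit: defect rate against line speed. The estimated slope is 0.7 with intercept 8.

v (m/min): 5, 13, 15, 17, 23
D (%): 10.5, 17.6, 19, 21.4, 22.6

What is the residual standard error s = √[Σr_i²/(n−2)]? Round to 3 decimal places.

s = 1.414

v=5: D̂ = 8 + 0.7·5 = 11.5; r = 10.5 − 11.5 = -1
v=13: D̂ = 8 + 0.7·13 = 17.1; r = 17.6 − 17.1 = 0.5
v=15: D̂ = 8 + 0.7·15 = 18.5; r = 19 − 18.5 = 0.5
v=17: D̂ = 8 + 0.7·17 = 19.9; r = 21.4 − 19.9 = 1.5
v=23: D̂ = 8 + 0.7·23 = 24.1; r = 22.6 − 24.1 = -1.5
SSE = 1 + 0.25 + 0.25 + 2.25 + 2.25 = 6
s = √(6/3) = √2 ≈ 1.414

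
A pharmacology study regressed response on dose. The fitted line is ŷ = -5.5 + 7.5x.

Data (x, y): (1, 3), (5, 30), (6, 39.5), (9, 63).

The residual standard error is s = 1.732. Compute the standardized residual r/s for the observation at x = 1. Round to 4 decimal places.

0.5774

ŷ = -5.5 + 7.5·1 = 2
r = 3 − 2 = 1
r/s = 1 / 1.732 = 0.5774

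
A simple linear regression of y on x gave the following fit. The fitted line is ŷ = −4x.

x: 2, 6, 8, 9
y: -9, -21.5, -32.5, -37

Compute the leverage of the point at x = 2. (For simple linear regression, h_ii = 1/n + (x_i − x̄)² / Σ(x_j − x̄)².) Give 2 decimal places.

x̄ = (2 + 6 + 8 + 9)/4 = 6.25
Σ(x − x̄)² = 18.0625 + 0.0625 + 3.0625 + 7.5625 = 28.75
h = 1/4 + (-4.25)²/28.75 = 0.25 + 0.628261 = 0.88

h = 0.88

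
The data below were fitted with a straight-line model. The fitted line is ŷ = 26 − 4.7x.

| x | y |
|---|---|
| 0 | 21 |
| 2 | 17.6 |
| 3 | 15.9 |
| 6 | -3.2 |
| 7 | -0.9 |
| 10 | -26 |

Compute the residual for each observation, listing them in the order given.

x=0: ŷ = 26 − 4.7·0 = 26; e = 21 − 26 = -5
x=2: ŷ = 26 − 4.7·2 = 16.6; e = 17.6 − 16.6 = 1
x=3: ŷ = 26 − 4.7·3 = 11.9; e = 15.9 − 11.9 = 4
x=6: ŷ = 26 − 4.7·6 = -2.2; e = -3.2 − (-2.2) = -1
x=7: ŷ = 26 − 4.7·7 = -6.9; e = -0.9 − (-6.9) = 6
x=10: ŷ = 26 − 4.7·10 = -21; e = -26 − (-21) = -5

-5, 1, 4, -1, 6, -5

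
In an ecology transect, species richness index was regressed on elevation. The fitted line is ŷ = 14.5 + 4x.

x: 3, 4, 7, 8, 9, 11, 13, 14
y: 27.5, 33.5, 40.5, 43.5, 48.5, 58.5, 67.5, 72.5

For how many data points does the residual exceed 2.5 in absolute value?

2

x=3: ŷ = 14.5 + 4·3 = 26.5; r = 27.5 − 26.5 = 1
x=4: ŷ = 14.5 + 4·4 = 30.5; r = 33.5 − 30.5 = 3
x=7: ŷ = 14.5 + 4·7 = 42.5; r = 40.5 − 42.5 = -2
x=8: ŷ = 14.5 + 4·8 = 46.5; r = 43.5 − 46.5 = -3
x=9: ŷ = 14.5 + 4·9 = 50.5; r = 48.5 − 50.5 = -2
x=11: ŷ = 14.5 + 4·11 = 58.5; r = 58.5 − 58.5 = 0
x=13: ŷ = 14.5 + 4·13 = 66.5; r = 67.5 − 66.5 = 1
x=14: ŷ = 14.5 + 4·14 = 70.5; r = 72.5 − 70.5 = 2
|r| > 2.5: x=4 (|r|=3), x=8 (|r|=3) → 2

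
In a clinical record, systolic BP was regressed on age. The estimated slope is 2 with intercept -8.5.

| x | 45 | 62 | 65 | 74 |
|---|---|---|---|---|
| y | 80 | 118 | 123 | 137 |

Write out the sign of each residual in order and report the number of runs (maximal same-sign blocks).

3 runs

x=45: ŷ = -8.5 + 2·45 = 81.5; r = 80 − 81.5 = -1.5
x=62: ŷ = -8.5 + 2·62 = 115.5; r = 118 − 115.5 = 2.5
x=65: ŷ = -8.5 + 2·65 = 121.5; r = 123 − 121.5 = 1.5
x=74: ŷ = -8.5 + 2·74 = 139.5; r = 137 − 139.5 = -2.5
Signs: − + + −
Runs: −×1, +×2, −×1 → 3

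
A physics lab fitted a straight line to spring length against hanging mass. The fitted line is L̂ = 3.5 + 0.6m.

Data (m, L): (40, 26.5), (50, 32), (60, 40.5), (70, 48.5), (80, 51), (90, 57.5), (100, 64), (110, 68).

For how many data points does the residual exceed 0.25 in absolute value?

m=40: L̂ = 3.5 + 0.6·40 = 27.5; e = 26.5 − 27.5 = -1
m=50: L̂ = 3.5 + 0.6·50 = 33.5; e = 32 − 33.5 = -1.5
m=60: L̂ = 3.5 + 0.6·60 = 39.5; e = 40.5 − 39.5 = 1
m=70: L̂ = 3.5 + 0.6·70 = 45.5; e = 48.5 − 45.5 = 3
m=80: L̂ = 3.5 + 0.6·80 = 51.5; e = 51 − 51.5 = -0.5
m=90: L̂ = 3.5 + 0.6·90 = 57.5; e = 57.5 − 57.5 = 0
m=100: L̂ = 3.5 + 0.6·100 = 63.5; e = 64 − 63.5 = 0.5
m=110: L̂ = 3.5 + 0.6·110 = 69.5; e = 68 − 69.5 = -1.5
|e| > 0.25: m=40 (|e|=1), m=50 (|e|=1.5), m=60 (|e|=1), m=70 (|e|=3), m=80 (|e|=0.5), m=100 (|e|=0.5), m=110 (|e|=1.5) → 7

7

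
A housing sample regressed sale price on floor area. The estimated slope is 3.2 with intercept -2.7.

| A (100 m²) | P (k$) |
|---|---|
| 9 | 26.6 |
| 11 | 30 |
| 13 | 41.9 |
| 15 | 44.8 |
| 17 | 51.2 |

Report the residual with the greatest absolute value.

e = 3

A=9: ŷ = -2.7 + 3.2·9 = 26.1; e = 26.6 − 26.1 = 0.5
A=11: ŷ = -2.7 + 3.2·11 = 32.5; e = 30 − 32.5 = -2.5
A=13: ŷ = -2.7 + 3.2·13 = 38.9; e = 41.9 − 38.9 = 3
A=15: ŷ = -2.7 + 3.2·15 = 45.3; e = 44.8 − 45.3 = -0.5
A=17: ŷ = -2.7 + 3.2·17 = 51.7; e = 51.2 − 51.7 = -0.5
Largest |e| is 3 at A = 13, residual 3.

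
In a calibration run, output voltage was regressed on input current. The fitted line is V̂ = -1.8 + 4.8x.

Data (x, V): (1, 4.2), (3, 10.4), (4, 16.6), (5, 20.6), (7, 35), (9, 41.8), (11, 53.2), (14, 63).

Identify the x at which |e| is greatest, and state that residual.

x = 7, e = 3.2

x=1: V̂ = -1.8 + 4.8·1 = 3; e = 4.2 − 3 = 1.2
x=3: V̂ = -1.8 + 4.8·3 = 12.6; e = 10.4 − 12.6 = -2.2
x=4: V̂ = -1.8 + 4.8·4 = 17.4; e = 16.6 − 17.4 = -0.8
x=5: V̂ = -1.8 + 4.8·5 = 22.2; e = 20.6 − 22.2 = -1.6
x=7: V̂ = -1.8 + 4.8·7 = 31.8; e = 35 − 31.8 = 3.2
x=9: V̂ = -1.8 + 4.8·9 = 41.4; e = 41.8 − 41.4 = 0.4
x=11: V̂ = -1.8 + 4.8·11 = 51; e = 53.2 − 51 = 2.2
x=14: V̂ = -1.8 + 4.8·14 = 65.4; e = 63 − 65.4 = -2.4
Largest |e| is 3.2 at x = 7, residual 3.2.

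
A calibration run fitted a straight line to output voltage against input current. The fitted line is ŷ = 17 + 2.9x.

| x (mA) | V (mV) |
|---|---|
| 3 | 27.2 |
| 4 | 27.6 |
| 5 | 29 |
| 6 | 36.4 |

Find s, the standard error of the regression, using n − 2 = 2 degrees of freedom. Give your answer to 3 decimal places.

x=3: ŷ = 17 + 2.9·3 = 25.7; e = 27.2 − 25.7 = 1.5
x=4: ŷ = 17 + 2.9·4 = 28.6; e = 27.6 − 28.6 = -1
x=5: ŷ = 17 + 2.9·5 = 31.5; e = 29 − 31.5 = -2.5
x=6: ŷ = 17 + 2.9·6 = 34.4; e = 36.4 − 34.4 = 2
SSE = 2.25 + 1 + 6.25 + 4 = 13.5
s = √(13.5/2) = √6.75 ≈ 2.598

s = 2.598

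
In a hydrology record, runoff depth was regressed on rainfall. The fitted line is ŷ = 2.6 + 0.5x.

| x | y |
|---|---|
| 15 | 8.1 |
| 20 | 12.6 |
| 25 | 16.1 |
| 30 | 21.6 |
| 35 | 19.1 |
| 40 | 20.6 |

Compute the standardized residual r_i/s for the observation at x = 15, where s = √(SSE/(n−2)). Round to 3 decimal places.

x=15: ŷ = 2.6 + 0.5·15 = 10.1; r = 8.1 − 10.1 = -2
x=20: ŷ = 2.6 + 0.5·20 = 12.6; r = 12.6 − 12.6 = 0
x=25: ŷ = 2.6 + 0.5·25 = 15.1; r = 16.1 − 15.1 = 1
x=30: ŷ = 2.6 + 0.5·30 = 17.6; r = 21.6 − 17.6 = 4
x=35: ŷ = 2.6 + 0.5·35 = 20.1; r = 19.1 − 20.1 = -1
x=40: ŷ = 2.6 + 0.5·40 = 22.6; r = 20.6 − 22.6 = -2
SSE = 4 + 0 + 1 + 16 + 1 + 4 = 26
s = √(26/4) = 2.54951
r/s = -2 / 2.54951 = -0.784

-0.784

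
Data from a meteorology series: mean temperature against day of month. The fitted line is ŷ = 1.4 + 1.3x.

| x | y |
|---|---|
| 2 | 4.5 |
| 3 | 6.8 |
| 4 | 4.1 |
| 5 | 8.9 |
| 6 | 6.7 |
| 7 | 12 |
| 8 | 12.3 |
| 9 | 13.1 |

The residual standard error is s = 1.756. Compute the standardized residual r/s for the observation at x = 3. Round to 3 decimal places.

ŷ = 1.4 + 1.3·3 = 5.3
r = 6.8 − 5.3 = 1.5
r/s = 1.5 / 1.756 = 0.854

0.854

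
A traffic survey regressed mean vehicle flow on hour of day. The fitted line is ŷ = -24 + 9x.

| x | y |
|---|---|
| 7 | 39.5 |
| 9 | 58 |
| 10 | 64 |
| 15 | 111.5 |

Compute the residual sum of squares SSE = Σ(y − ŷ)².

x=7: ŷ = -24 + 9·7 = 39; e = 39.5 − 39 = 0.5
x=9: ŷ = -24 + 9·9 = 57; e = 58 − 57 = 1
x=10: ŷ = -24 + 9·10 = 66; e = 64 − 66 = -2
x=15: ŷ = -24 + 9·15 = 111; e = 111.5 − 111 = 0.5
SSE = 0.25 + 1 + 4 + 0.25 = 5.5

SSE = 5.5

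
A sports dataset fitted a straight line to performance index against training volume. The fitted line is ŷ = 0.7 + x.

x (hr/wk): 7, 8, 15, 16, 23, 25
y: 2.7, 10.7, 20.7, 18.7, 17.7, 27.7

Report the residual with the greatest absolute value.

r = -6

x=7: ŷ = 0.7 + 7 = 7.7; r = 2.7 − 7.7 = -5
x=8: ŷ = 0.7 + 8 = 8.7; r = 10.7 − 8.7 = 2
x=15: ŷ = 0.7 + 15 = 15.7; r = 20.7 − 15.7 = 5
x=16: ŷ = 0.7 + 16 = 16.7; r = 18.7 − 16.7 = 2
x=23: ŷ = 0.7 + 23 = 23.7; r = 17.7 − 23.7 = -6
x=25: ŷ = 0.7 + 25 = 25.7; r = 27.7 − 25.7 = 2
Largest |r| is 6 at x = 23, residual -6.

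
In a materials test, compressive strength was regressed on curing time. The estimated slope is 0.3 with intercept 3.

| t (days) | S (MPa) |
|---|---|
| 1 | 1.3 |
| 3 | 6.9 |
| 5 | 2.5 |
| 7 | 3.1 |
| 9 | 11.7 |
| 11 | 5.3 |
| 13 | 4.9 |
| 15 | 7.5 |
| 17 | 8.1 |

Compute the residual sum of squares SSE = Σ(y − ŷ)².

t=1: Ŝ = 3 + 0.3·1 = 3.3; e = 1.3 − 3.3 = -2
t=3: Ŝ = 3 + 0.3·3 = 3.9; e = 6.9 − 3.9 = 3
t=5: Ŝ = 3 + 0.3·5 = 4.5; e = 2.5 − 4.5 = -2
t=7: Ŝ = 3 + 0.3·7 = 5.1; e = 3.1 − 5.1 = -2
t=9: Ŝ = 3 + 0.3·9 = 5.7; e = 11.7 − 5.7 = 6
t=11: Ŝ = 3 + 0.3·11 = 6.3; e = 5.3 − 6.3 = -1
t=13: Ŝ = 3 + 0.3·13 = 6.9; e = 4.9 − 6.9 = -2
t=15: Ŝ = 3 + 0.3·15 = 7.5; e = 7.5 − 7.5 = 0
t=17: Ŝ = 3 + 0.3·17 = 8.1; e = 8.1 − 8.1 = 0
SSE = 4 + 9 + 4 + 4 + 36 + 1 + 4 + 0 + 0 = 62

SSE = 62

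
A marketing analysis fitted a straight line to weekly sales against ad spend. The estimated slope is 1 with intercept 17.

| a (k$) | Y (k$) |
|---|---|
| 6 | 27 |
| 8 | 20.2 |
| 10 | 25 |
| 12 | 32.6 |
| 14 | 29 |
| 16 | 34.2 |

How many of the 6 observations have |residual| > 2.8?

a=6: Ŷ = 17 + 6 = 23; e = 27 − 23 = 4
a=8: Ŷ = 17 + 8 = 25; e = 20.2 − 25 = -4.8
a=10: Ŷ = 17 + 10 = 27; e = 25 − 27 = -2
a=12: Ŷ = 17 + 12 = 29; e = 32.6 − 29 = 3.6
a=14: Ŷ = 17 + 14 = 31; e = 29 − 31 = -2
a=16: Ŷ = 17 + 16 = 33; e = 34.2 − 33 = 1.2
|e| > 2.8: a=6 (|e|=4), a=8 (|e|=4.8), a=12 (|e|=3.6) → 3

3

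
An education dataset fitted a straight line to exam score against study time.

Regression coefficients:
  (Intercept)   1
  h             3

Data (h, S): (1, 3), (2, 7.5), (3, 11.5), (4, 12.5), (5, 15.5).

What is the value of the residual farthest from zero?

r = 1.5

h=1: Ŝ = 1 + 3·1 = 4; r = 3 − 4 = -1
h=2: Ŝ = 1 + 3·2 = 7; r = 7.5 − 7 = 0.5
h=3: Ŝ = 1 + 3·3 = 10; r = 11.5 − 10 = 1.5
h=4: Ŝ = 1 + 3·4 = 13; r = 12.5 − 13 = -0.5
h=5: Ŝ = 1 + 3·5 = 16; r = 15.5 − 16 = -0.5
Largest |r| is 1.5 at h = 3, residual 1.5.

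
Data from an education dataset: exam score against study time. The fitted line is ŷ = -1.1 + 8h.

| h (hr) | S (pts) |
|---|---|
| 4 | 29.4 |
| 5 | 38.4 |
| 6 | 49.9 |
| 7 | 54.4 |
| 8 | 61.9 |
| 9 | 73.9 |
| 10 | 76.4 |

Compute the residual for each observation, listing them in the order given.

h=4: ŷ = -1.1 + 8·4 = 30.9; e = 29.4 − 30.9 = -1.5
h=5: ŷ = -1.1 + 8·5 = 38.9; e = 38.4 − 38.9 = -0.5
h=6: ŷ = -1.1 + 8·6 = 46.9; e = 49.9 − 46.9 = 3
h=7: ŷ = -1.1 + 8·7 = 54.9; e = 54.4 − 54.9 = -0.5
h=8: ŷ = -1.1 + 8·8 = 62.9; e = 61.9 − 62.9 = -1
h=9: ŷ = -1.1 + 8·9 = 70.9; e = 73.9 − 70.9 = 3
h=10: ŷ = -1.1 + 8·10 = 78.9; e = 76.4 − 78.9 = -2.5

-1.5, -0.5, 3, -0.5, -1, 3, -2.5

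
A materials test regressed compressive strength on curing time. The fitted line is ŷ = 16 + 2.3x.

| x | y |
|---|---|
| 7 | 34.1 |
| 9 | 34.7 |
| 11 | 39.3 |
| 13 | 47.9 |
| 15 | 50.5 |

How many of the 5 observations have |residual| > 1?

4

x=7: ŷ = 16 + 2.3·7 = 32.1; e = 34.1 − 32.1 = 2
x=9: ŷ = 16 + 2.3·9 = 36.7; e = 34.7 − 36.7 = -2
x=11: ŷ = 16 + 2.3·11 = 41.3; e = 39.3 − 41.3 = -2
x=13: ŷ = 16 + 2.3·13 = 45.9; e = 47.9 − 45.9 = 2
x=15: ŷ = 16 + 2.3·15 = 50.5; e = 50.5 − 50.5 = 0
|e| > 1: x=7 (|e|=2), x=9 (|e|=2), x=11 (|e|=2), x=13 (|e|=2) → 4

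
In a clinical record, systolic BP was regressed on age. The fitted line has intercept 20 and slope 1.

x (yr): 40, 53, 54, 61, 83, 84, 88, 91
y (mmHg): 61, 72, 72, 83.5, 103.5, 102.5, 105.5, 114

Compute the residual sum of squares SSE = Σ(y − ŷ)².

x=40: ŷ = 20 + 40 = 60; r = 61 − 60 = 1
x=53: ŷ = 20 + 53 = 73; r = 72 − 73 = -1
x=54: ŷ = 20 + 54 = 74; r = 72 − 74 = -2
x=61: ŷ = 20 + 61 = 81; r = 83.5 − 81 = 2.5
x=83: ŷ = 20 + 83 = 103; r = 103.5 − 103 = 0.5
x=84: ŷ = 20 + 84 = 104; r = 102.5 − 104 = -1.5
x=88: ŷ = 20 + 88 = 108; r = 105.5 − 108 = -2.5
x=91: ŷ = 20 + 91 = 111; r = 114 − 111 = 3
SSE = 1 + 1 + 4 + 6.25 + 0.25 + 2.25 + 6.25 + 9 = 30

SSE = 30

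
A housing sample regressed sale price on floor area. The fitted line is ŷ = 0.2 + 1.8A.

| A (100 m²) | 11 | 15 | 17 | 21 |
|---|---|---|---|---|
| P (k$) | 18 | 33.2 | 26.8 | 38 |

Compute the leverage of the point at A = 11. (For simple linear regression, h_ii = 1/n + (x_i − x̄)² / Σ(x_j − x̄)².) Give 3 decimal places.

Ā = (11 + 15 + 17 + 21)/4 = 16
Σ(A − Ā)² = 25 + 1 + 1 + 25 = 52
h = 1/4 + (-5)²/52 = 0.25 + 0.480769 = 0.731

h = 0.731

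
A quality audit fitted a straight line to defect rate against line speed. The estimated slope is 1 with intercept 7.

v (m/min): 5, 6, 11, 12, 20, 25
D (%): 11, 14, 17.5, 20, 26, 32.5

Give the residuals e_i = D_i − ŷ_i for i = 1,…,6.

v=5: ŷ = 7 + 5 = 12; e = 11 − 12 = -1
v=6: ŷ = 7 + 6 = 13; e = 14 − 13 = 1
v=11: ŷ = 7 + 11 = 18; e = 17.5 − 18 = -0.5
v=12: ŷ = 7 + 12 = 19; e = 20 − 19 = 1
v=20: ŷ = 7 + 20 = 27; e = 26 − 27 = -1
v=25: ŷ = 7 + 25 = 32; e = 32.5 − 32 = 0.5

-1, 1, -0.5, 1, -1, 0.5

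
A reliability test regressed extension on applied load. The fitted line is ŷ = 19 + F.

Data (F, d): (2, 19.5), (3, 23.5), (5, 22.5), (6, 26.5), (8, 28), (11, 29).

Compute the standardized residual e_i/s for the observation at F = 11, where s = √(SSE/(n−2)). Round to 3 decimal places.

F=2: ŷ = 19 + 2 = 21; e = 19.5 − 21 = -1.5
F=3: ŷ = 19 + 3 = 22; e = 23.5 − 22 = 1.5
F=5: ŷ = 19 + 5 = 24; e = 22.5 − 24 = -1.5
F=6: ŷ = 19 + 6 = 25; e = 26.5 − 25 = 1.5
F=8: ŷ = 19 + 8 = 27; e = 28 − 27 = 1
F=11: ŷ = 19 + 11 = 30; e = 29 − 30 = -1
SSE = 2.25 + 2.25 + 2.25 + 2.25 + 1 + 1 = 11
s = √(11/4) = 1.65831
e/s = -1 / 1.65831 = -0.603

-0.603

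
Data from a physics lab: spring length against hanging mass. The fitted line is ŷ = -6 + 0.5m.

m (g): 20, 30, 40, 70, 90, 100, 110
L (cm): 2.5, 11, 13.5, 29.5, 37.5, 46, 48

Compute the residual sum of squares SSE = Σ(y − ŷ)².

m=20: ŷ = -6 + 0.5·20 = 4; r = 2.5 − 4 = -1.5
m=30: ŷ = -6 + 0.5·30 = 9; r = 11 − 9 = 2
m=40: ŷ = -6 + 0.5·40 = 14; r = 13.5 − 14 = -0.5
m=70: ŷ = -6 + 0.5·70 = 29; r = 29.5 − 29 = 0.5
m=90: ŷ = -6 + 0.5·90 = 39; r = 37.5 − 39 = -1.5
m=100: ŷ = -6 + 0.5·100 = 44; r = 46 − 44 = 2
m=110: ŷ = -6 + 0.5·110 = 49; r = 48 − 49 = -1
SSE = 2.25 + 4 + 0.25 + 0.25 + 2.25 + 4 + 1 = 14

SSE = 14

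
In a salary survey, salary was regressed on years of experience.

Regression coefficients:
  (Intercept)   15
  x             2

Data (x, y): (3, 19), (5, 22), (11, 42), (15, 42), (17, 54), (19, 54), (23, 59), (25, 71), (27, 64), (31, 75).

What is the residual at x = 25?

ŷ = 15 + 2·25 = 65
e = 71 − 65 = 6

e = 6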